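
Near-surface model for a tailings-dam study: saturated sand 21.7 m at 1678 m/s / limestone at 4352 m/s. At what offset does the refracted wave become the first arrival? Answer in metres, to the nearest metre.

x_cross = 2h·√((V₂+V₁)/(V₂−V₁)).
(V₂+V₁)/(V₂−V₁) = (4352+1678)/(4352−1678) = 2.2550; √ = 1.5017.
x_cross = 2·21.7·1.5017 = 65.17 m.

65 m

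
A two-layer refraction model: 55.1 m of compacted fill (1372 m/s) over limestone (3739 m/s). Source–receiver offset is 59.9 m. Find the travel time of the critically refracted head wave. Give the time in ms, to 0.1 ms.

90.7 ms

t = x/V₂ + 2h·√(V₂²−V₁²)/(V₁V₂).
√(V₂²−V₁²) = √(3739²−1372²) = 3478.2 m/s; delay term = 2·55.1·3478.2/(1372·3739) = 0.07472 s.
t = 59.9/3739 + 0.07472 = 0.09074 s.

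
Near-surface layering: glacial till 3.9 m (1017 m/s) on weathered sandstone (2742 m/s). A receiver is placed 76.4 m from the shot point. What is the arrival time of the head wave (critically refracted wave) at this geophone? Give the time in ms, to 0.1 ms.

θ_c = arcsin(V₁/V₂) = arcsin(1017/2742) = 21.77°, cos θ_c = 0.9287.
Intercept time tᵢ = 2h cos θ_c / V₁ = 2·3.9·0.9287/1017 = 0.00712 s.
t = x/V₂ + tᵢ = 76.4/2742 + 0.00712 = 0.03499 s.

35.0 ms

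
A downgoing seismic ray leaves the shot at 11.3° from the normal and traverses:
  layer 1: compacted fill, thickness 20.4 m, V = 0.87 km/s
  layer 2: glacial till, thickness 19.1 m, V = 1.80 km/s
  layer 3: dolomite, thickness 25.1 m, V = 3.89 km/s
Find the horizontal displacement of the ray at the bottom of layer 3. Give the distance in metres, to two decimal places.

Apply Snell's law at each interface; in layer i the horizontal offset is hᵢ·tan θᵢ.
Layer 1: θ = 11.30°; offset = 20.4·tan 11.30° = 4.0763 m.
Layer 2: sin θ = 1.80·sin 11.3°/0.87 = 0.4054, θ = 23.92°; offset = 19.1·tan 23.92° = 8.4706 m.
Layer 3: sin θ = 3.89·sin 11.3°/0.87 = 0.8761, θ = 61.18°; offset = 25.1·tan 61.18° = 45.6164 m.
Total horizontal offset = 58.1633 m.

58.16 m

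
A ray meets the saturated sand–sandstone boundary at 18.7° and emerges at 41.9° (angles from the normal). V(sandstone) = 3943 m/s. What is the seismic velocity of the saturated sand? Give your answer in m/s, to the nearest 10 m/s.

sin 18.7° = 0.3206; sin 41.9° = 0.6678.
V₁ = V₂·(sin θ₁/sin θ₂) = 3943·(0.3206/0.6678) = 1892.96 m/s.

1890 m/s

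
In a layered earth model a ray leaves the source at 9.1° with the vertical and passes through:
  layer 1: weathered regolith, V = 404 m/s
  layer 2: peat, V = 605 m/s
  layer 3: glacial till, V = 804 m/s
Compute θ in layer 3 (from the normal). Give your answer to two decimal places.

18.35°

Ray parameter p = sin 9.1° / 404 = 3.9148e-04 s/m.
sin θ_3 = p·V_3 = 3.9148e-04 × 804 = 0.3148.
θ_3 = 18.35° from the vertical.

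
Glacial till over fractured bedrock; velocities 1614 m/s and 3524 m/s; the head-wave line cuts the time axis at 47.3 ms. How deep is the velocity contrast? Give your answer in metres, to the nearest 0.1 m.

42.9 m

h = tᵢ·V₁·V₂ / (2·√(V₂²−V₁²)).
√(V₂²−V₁²) = √(3524² − 1614²) = 3132.7 m/s.
h = 0.0473 s × 1614 × 3524 / (2 × 3132.7) = 42.94 m.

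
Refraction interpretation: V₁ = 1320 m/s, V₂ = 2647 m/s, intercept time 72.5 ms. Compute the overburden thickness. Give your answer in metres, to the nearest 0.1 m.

55.2 m

θ_c = arcsin(1320/2647) = 29.91°; cos θ_c = 0.8668.
tᵢ = 2h cos θ_c/V₁ ⇒ h = tᵢ·V₁/(2 cos θ_c) = 0.0725·1320/(2·0.8668) = 55.20 m.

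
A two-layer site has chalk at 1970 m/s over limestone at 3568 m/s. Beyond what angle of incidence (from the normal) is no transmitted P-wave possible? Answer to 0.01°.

33.51°

Critical incidence: sin θ_c = V₁/V₂ = 1970/3568 = 0.5521.
θ_c = arcsin 0.5521 = 33.51°.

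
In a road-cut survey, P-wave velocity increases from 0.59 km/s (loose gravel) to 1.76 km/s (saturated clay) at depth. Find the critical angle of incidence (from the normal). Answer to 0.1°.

At critical incidence the refracted ray runs along the interface (θ₂ = 90°), so sin θ_c = V₁/V₂.
θ_c = arcsin(0.59/1.76) = arcsin 0.3352 = 19.59°.

19.6°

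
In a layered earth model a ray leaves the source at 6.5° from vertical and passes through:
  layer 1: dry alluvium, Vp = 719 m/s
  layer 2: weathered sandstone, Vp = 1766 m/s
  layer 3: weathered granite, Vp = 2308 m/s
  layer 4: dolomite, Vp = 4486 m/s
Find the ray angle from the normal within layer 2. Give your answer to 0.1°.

16.1°

Ray parameter p = sin 6.5° / 719 = 1.5745e-04 s/m.
sin θ_2 = p·V_2 = 1.5745e-04 × 1766 = 0.2780.
θ_2 = 16.14° from the vertical.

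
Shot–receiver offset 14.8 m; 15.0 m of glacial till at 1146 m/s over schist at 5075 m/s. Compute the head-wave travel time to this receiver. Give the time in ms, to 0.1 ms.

28.4 ms

θ_c = arcsin(V₁/V₂) = arcsin(1146/5075) = 13.05°, cos θ_c = 0.9742.
Intercept time tᵢ = 2h cos θ_c / V₁ = 2·15.0·0.9742/1146 = 0.02550 s.
t = x/V₂ + tᵢ = 14.8/5075 + 0.02550 = 0.02842 s.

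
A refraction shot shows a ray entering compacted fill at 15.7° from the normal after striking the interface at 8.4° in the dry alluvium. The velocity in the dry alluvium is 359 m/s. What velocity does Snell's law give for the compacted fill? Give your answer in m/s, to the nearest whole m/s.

665 m/s

sin 8.4° = 0.1461; sin 15.7° = 0.2706.
V₂ = V₁·(sin θ₂/sin θ₁) = 359·(0.2706/0.1461) = 665.00 m/s.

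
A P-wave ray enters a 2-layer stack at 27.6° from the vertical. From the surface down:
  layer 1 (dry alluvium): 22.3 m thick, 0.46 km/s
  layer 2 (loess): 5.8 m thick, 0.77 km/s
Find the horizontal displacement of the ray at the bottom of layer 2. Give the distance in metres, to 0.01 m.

Apply Snell's law at each interface; in layer i the horizontal offset is hᵢ·tan θᵢ.
Layer 1: θ = 27.60°; offset = 22.3·tan 27.60° = 11.6582 m.
Layer 2: sin θ = 0.77·sin 27.6°/0.46 = 0.7755, θ = 50.85°; offset = 5.8·tan 50.85° = 7.1247 m.
Σ offsets = 18.7828 m.

18.78 m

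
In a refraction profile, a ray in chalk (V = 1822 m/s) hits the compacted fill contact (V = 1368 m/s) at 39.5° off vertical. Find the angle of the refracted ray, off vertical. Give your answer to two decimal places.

sin θ₁/V₁ = sin θ₂/V₂ ⇒ sin θ₂ = 1368·sin 39.5°/1822 = 1368·0.6361/1822 = 0.4776.
θ₂ = arcsin 0.4776 = 28.53° from the normal.

28.53°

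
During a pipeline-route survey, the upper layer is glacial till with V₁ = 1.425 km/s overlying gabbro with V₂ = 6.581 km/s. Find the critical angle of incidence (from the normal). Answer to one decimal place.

12.5°

Critical incidence: sin θ_c = V₁/V₂ = 1.425/6.581 = 0.2165.
θ_c = arcsin 0.2165 = 12.51°.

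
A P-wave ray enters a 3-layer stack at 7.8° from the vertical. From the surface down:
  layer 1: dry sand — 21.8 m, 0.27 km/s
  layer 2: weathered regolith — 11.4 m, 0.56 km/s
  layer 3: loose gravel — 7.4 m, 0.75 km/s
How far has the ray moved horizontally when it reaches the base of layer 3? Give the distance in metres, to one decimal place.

9.3 m

Apply Snell's law at each interface; in layer i the horizontal offset is hᵢ·tan θᵢ.
Layer 1: θ = 7.80°; offset = 21.8·tan 7.80° = 2.986 m.
Layer 2: sin θ = 0.56·sin 7.8°/0.27 = 0.2815, θ = 16.35°; offset = 11.4·tan 16.35° = 3.344 m.
Layer 3: sin θ = 0.75·sin 7.8°/0.27 = 0.3770, θ = 22.15°; offset = 7.4·tan 22.15° = 3.012 m.
Σ offsets = 9.342 m.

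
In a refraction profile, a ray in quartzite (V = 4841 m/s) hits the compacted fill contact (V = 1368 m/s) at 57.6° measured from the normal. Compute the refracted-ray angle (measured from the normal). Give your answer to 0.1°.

13.8°

sin θ₁/V₁ = sin θ₂/V₂ ⇒ sin θ₂ = 1368·sin 57.6°/4841 = 1368·0.8443/4841 = 0.2386.
θ₂ = sin⁻¹(0.2386) = 13.80° (from vertical).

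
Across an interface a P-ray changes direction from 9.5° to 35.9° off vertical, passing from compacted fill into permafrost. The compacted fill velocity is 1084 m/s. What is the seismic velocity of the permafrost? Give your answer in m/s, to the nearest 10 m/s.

Snell's law: sin 9.5°/V₁ = sin 35.9°/V₂.
V₂ = V₁·sin 35.9°/sin 9.5° = 1084 × 3.5527 = 3851.18 m/s.

3850 m/s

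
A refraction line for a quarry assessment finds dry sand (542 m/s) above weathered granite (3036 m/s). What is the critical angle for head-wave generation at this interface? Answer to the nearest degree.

Critical incidence: sin θ_c = V₁/V₂ = 542/3036 = 0.1785.
θ_c = arcsin 0.1785 = 10.28°.

10°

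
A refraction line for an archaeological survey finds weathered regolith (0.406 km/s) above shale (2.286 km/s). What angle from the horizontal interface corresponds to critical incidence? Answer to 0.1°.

79.8°

Critical incidence: sin θ_c = V₁/V₂ = 0.406/2.286 = 0.1776.
θ_c = arcsin 0.1776 = 10.23°.
Measured from the interface: 90° − 10.23° = 79.77°.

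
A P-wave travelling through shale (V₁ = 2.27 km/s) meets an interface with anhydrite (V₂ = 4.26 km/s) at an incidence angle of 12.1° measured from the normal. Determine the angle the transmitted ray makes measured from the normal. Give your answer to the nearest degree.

Snell's law: sin θ₂ = (V₂/V₁)·sin θ₁ = (4.26/2.27)·sin 12.1° = 0.3934.
θ₂ = arcsin 0.3934 = 23.17° from the normal.

23°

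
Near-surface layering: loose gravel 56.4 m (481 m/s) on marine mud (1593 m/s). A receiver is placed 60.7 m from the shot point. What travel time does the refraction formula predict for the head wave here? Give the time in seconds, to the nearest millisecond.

0.262 s

t = x/V₂ + 2h·√(V₂²−V₁²)/(V₁V₂).
√(V₂²−V₁²) = √(1593²−481²) = 1518.6 m/s; delay term = 2·56.4·1518.6/(481·1593) = 0.22357 s.
t = 60.7/1593 + 0.22357 = 0.26167 s.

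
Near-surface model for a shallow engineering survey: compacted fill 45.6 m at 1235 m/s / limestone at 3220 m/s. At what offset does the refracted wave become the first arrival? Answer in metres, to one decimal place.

136.6 m

x_cross = 2h·√((V₂+V₁)/(V₂−V₁)).
(V₂+V₁)/(V₂−V₁) = (3220+1235)/(3220−1235) = 2.2443; √ = 1.4981.
x_cross = 2·45.6·1.4981 = 136.63 m.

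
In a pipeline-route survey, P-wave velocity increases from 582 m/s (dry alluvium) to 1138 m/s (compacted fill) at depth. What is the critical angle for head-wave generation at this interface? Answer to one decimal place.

Critical incidence: sin θ_c = V₁/V₂ = 582/1138 = 0.5114.
θ_c = arcsin 0.5114 = 30.76°.

30.8°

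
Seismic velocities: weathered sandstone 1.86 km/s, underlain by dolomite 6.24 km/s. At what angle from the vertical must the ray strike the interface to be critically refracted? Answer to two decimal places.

At critical incidence the refracted ray runs along the interface (θ₂ = 90°), so sin θ_c = V₁/V₂.
θ_c = arcsin(1.86/6.24) = arcsin 0.2981 = 17.34°.

17.34°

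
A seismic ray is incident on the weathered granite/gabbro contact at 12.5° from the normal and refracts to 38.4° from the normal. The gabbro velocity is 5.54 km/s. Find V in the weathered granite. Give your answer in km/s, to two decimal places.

sin 12.5° = 0.2164; sin 38.4° = 0.6211.
V₁ = V₂·(sin θ₁/sin θ₂) = 5.54·(0.2164/0.6211) = 1.93 km/s.

1.93 km/s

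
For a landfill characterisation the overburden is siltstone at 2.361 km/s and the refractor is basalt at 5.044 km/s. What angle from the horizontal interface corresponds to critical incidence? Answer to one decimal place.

62.1°

Critical incidence: sin θ_c = V₁/V₂ = 2.361/5.044 = 0.4681.
θ_c = arcsin 0.4681 = 27.91°.
Measured from the interface: 90° − 27.91° = 62.09°.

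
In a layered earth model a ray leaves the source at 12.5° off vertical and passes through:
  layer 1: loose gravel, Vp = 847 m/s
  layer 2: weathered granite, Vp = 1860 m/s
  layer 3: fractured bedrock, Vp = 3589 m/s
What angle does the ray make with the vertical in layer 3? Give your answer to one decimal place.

Snell's law across each interface conserves sin θ / V, so sin θ_3 = V_3·sin θ₁/V₁.
sin θ_3 = 3589 × sin 12.5° / 847 = 0.9171.
θ_3 = 66.51° from the vertical.

66.5°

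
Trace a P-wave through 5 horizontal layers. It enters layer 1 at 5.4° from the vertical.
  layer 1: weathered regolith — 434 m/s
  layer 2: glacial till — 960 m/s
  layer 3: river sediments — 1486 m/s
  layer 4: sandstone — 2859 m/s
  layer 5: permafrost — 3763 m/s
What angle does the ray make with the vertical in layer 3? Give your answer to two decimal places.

Ray parameter p = sin 5.4° / 434 = 2.1684e-04 s/m.
sin θ_3 = p·V_3 = 2.1684e-04 × 1486 = 0.3222.
θ_3 = arcsin 0.3222 = 18.80°.

18.80°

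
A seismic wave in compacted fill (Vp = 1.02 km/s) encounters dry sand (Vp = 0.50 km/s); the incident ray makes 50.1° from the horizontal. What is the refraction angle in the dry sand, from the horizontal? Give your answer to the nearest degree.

72°

Convert to the normal: θ₁ = 90° − 50.1° = 39.9°.
sin θ₁/V₁ = sin θ₂/V₂ ⇒ sin θ₂ = 0.50·sin 39.9°/1.02 = 0.50·0.6414/1.02 = 0.3144.
θ₂ = arcsin 0.3144 = 18.33° from the normal.
From the interface: 90° − 18.33° = 71.67°.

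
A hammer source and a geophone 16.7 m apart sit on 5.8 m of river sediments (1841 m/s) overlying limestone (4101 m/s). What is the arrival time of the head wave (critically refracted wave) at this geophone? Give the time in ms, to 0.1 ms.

9.7 ms

θ_c = arcsin(V₁/V₂) = arcsin(1841/4101) = 26.67°, cos θ_c = 0.8936.
Intercept time tᵢ = 2h cos θ_c / V₁ = 2·5.8·0.8936/1841 = 0.00563 s.
t = x/V₂ + tᵢ = 16.7/4101 + 0.00563 = 0.00970 s.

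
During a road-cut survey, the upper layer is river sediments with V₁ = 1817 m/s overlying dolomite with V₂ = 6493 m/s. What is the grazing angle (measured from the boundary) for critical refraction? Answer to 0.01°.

At critical incidence the refracted ray runs along the interface (θ₂ = 90°), so sin θ_c = V₁/V₂.
θ_c = arcsin(1817/6493) = arcsin 0.2798 = 16.25°.
Measured from the interface: 90° − 16.25° = 73.75°.

73.75°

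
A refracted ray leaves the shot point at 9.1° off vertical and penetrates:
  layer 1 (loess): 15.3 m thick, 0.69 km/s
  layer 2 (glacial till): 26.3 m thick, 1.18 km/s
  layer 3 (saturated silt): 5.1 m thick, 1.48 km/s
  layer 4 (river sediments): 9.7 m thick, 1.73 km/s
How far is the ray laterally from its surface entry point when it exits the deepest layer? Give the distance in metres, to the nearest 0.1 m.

15.9 m

Apply Snell's law at each interface; in layer i the horizontal offset is hᵢ·tan θᵢ.
Layer 1: θ = 9.10°; offset = 15.3·tan 9.10° = 2.451 m.
Layer 2: sin θ = 1.18·sin 9.1°/0.69 = 0.2705, θ = 15.69°; offset = 26.3·tan 15.69° = 7.389 m.
Layer 3: sin θ = 1.48·sin 9.1°/0.69 = 0.3392, θ = 19.83°; offset = 5.1·tan 19.83° = 1.839 m.
Layer 4: sin θ = 1.73·sin 9.1°/0.69 = 0.3965, θ = 23.36°; offset = 9.7·tan 23.36° = 4.190 m.
Σ offsets = 15.869 m.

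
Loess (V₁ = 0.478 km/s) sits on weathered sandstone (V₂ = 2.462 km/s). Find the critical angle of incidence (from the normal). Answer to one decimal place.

11.2°

Critical incidence: sin θ_c = V₁/V₂ = 0.478/2.462 = 0.1942.
θ_c = arcsin 0.1942 = 11.20°.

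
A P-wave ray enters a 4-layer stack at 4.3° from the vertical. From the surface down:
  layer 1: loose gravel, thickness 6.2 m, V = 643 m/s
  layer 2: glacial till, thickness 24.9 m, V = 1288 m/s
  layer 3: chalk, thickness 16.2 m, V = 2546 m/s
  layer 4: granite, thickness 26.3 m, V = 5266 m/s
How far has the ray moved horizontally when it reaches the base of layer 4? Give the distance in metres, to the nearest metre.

30 m

Ray parameter p = sin 4.3° / 643 m/s = 1.1661e-04 s/m.
Layer 1: θ = 4.30°; offset = 6.2·tan 4.30° = 0.466 m.
Layer 2: sin θ = p·1288 = 0.1502 → θ = 8.64°; offset = 24.9·tan 8.64° = 3.783 m.
Layer 3: sin θ = p·2546 = 0.2969 → θ = 17.27°; offset = 16.2·tan 17.27° = 5.037 m.
Layer 4: sin θ = p·5266 = 0.6141 → θ = 37.88°; offset = 26.3·tan 37.88° = 20.462 m.
Σ offsets = 29.747 m.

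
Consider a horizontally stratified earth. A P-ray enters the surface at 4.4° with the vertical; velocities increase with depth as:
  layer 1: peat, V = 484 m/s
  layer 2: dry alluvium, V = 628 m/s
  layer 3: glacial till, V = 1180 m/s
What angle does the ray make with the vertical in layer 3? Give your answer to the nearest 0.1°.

10.8°

Ray parameter p = sin 4.4° / 484 = 1.5851e-04 s/m.
sin θ_3 = p·V_3 = 1.5851e-04 × 1180 = 0.1870.
θ_3 = 10.78° from the vertical.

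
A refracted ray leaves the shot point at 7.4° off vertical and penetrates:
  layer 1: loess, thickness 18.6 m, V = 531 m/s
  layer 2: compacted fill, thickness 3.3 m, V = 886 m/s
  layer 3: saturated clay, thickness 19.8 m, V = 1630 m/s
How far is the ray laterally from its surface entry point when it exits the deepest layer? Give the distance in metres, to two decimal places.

11.66 m

Ray parameter p = sin 7.4° / 531 m/s = 2.4255e-04 s/m.
Layer 1: θ = 7.40°; offset = 18.6·tan 7.40° = 2.4157 m.
Layer 2: sin θ = p·886 = 0.2149 → θ = 12.41°; offset = 3.3·tan 12.41° = 0.7261 m.
Layer 3: sin θ = p·1630 = 0.3954 → θ = 23.29°; offset = 19.8·tan 23.29° = 8.5225 m.
Σ offsets = 11.6644 m.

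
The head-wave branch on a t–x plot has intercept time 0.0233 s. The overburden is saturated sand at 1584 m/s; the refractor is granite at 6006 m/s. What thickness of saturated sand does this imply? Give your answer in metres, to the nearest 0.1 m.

θ_c = arcsin(1584/6006) = 15.29°; cos θ_c = 0.9646.
tᵢ = 2h cos θ_c/V₁ ⇒ h = tᵢ·V₁/(2 cos θ_c) = 0.0233·1584/(2·0.9646) = 19.13 m.

19.1 m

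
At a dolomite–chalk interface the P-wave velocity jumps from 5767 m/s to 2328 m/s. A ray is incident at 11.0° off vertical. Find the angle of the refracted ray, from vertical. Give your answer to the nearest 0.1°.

Snell's law: sin θ₂ = (V₂/V₁)·sin θ₁ = (2328/5767)·sin 11.0° = 0.0770.
θ₂ = sin⁻¹(0.0770) = 4.42° (from vertical).

4.4°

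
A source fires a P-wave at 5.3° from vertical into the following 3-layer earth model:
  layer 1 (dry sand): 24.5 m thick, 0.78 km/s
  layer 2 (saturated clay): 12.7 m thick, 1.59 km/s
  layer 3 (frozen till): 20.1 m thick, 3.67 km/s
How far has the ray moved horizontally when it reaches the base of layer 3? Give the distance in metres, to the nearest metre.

14 m

Apply Snell's law at each interface; in layer i the horizontal offset is hᵢ·tan θᵢ.
Layer 1: θ = 5.30°; offset = 24.5·tan 5.30° = 2.273 m.
Layer 2: sin θ = 1.59·sin 5.3°/0.78 = 0.1883, θ = 10.85°; offset = 12.7·tan 10.85° = 2.435 m.
Layer 3: sin θ = 3.67·sin 5.3°/0.78 = 0.4346, θ = 25.76°; offset = 20.1·tan 25.76° = 9.700 m.
Total horizontal offset = 14.407 m.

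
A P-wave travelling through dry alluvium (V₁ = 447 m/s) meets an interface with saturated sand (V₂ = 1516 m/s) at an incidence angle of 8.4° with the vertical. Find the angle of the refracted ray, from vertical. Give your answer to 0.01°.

29.70°

Snell's law: sin θ₂ = (V₂/V₁)·sin θ₁ = (1516/447)·sin 8.4° = 0.4954.
θ₂ = arcsin 0.4954 = 29.70° from the normal.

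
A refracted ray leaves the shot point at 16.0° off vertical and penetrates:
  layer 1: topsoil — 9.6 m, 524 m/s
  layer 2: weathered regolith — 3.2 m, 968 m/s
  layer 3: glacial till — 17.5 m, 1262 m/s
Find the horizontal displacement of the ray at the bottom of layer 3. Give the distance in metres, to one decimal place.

20.2 m

Ray parameter p = sin 16.0° / 524 m/s = 5.2603e-04 s/m.
Layer 1: θ = 16.00°; offset = 9.6·tan 16.00° = 2.753 m.
Layer 2: sin θ = p·968 = 0.5092 → θ = 30.61°; offset = 3.2·tan 30.61° = 1.893 m.
Layer 3: sin θ = p·1262 = 0.6638 → θ = 41.59°; offset = 17.5·tan 41.59° = 15.534 m.
Summing the layer offsets gives 20.180 m.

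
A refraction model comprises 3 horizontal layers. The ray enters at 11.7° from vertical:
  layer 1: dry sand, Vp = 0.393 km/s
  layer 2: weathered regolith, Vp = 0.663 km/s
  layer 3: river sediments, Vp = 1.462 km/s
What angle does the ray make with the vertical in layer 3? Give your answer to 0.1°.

49.0°

Snell's law across each interface conserves sin θ / V, so sin θ_3 = V_3·sin θ₁/V₁.
sin θ_3 = 1.462 × sin 11.7° / 0.393 = 0.7544.
θ_3 = arcsin 0.7544 = 48.97°.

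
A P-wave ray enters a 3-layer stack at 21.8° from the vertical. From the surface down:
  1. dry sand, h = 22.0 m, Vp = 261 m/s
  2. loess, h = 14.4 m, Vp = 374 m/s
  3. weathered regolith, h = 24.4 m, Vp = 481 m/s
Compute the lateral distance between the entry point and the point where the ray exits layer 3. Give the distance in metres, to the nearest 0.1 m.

Ray parameter p = sin 21.8° / 261 m/s = 1.4229e-03 s/m.
Layer 1: θ = 21.80°; offset = 22.0·tan 21.80° = 8.799 m.
Layer 2: sin θ = p·374 = 0.5322 → θ = 32.15°; offset = 14.4·tan 32.15° = 9.051 m.
Layer 3: sin θ = p·481 = 0.6844 → θ = 43.19°; offset = 24.4·tan 43.19° = 22.904 m.
Total horizontal offset = 40.754 m.

40.8 m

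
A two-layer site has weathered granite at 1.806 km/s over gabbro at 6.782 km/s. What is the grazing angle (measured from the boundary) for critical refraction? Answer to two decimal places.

Critical incidence: sin θ_c = V₁/V₂ = 1.806/6.782 = 0.2663.
θ_c = arcsin 0.2663 = 15.44°.
Measured from the interface: 90° − 15.44° = 74.56°.

74.56°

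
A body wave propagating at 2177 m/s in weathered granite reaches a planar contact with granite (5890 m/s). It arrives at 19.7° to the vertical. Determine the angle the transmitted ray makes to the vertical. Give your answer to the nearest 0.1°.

Snell's law: sin θ₂ = (V₂/V₁)·sin θ₁ = (5890/2177)·sin 19.7° = 0.9120.
θ₂ = arcsin 0.9120 = 65.79° from the normal.

65.8°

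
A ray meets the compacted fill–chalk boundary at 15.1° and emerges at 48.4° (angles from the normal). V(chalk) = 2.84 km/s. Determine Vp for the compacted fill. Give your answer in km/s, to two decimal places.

0.99 km/s

Snell's law: sin 15.1°/V₁ = sin 48.4°/V₂.
V₁ = V₂·sin 15.1°/sin 48.4° = 2.84 × 0.3484 = 0.99 km/s.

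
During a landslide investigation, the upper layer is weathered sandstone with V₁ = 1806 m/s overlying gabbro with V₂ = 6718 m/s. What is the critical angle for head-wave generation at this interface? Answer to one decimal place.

Critical incidence: sin θ_c = V₁/V₂ = 1806/6718 = 0.2688.
θ_c = arcsin 0.2688 = 15.59°.

15.6°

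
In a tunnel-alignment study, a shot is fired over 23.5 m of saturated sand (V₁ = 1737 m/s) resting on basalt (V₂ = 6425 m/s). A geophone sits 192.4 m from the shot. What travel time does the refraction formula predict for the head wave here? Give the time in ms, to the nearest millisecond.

θ_c = arcsin(V₁/V₂) = arcsin(1737/6425) = 15.69°, cos θ_c = 0.9628.
Intercept time tᵢ = 2h cos θ_c / V₁ = 2·23.5·0.9628/1737 = 0.02605 s.
t = x/V₂ + tᵢ = 192.4/6425 + 0.02605 = 0.05600 s.

56 ms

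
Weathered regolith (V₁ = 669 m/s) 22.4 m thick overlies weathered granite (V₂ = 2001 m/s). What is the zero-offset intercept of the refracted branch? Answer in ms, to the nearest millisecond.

63 ms

θ_c = arcsin(V₁/V₂) = arcsin(669/2001) = 19.53°; cos θ_c = 0.9425.
tᵢ = 2h·cos θ_c / V₁ = 2·22.4·0.9425 / 669 = 0.06311 s.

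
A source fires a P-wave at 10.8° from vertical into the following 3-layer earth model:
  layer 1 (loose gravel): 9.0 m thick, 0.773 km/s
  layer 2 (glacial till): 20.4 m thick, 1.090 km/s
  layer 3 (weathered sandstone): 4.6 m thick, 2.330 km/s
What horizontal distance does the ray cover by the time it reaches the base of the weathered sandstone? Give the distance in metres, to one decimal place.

Ray parameter p = sin 10.8° / 0.773 km/s = 2.4241e-01 s/km.
Layer 1: θ = 10.80°; offset = 9.0·tan 10.80° = 1.717 m.
Layer 2: sin θ = p·1.090 = 0.2642 → θ = 15.32°; offset = 20.4·tan 15.32° = 5.589 m.
Layer 3: sin θ = p·2.330 = 0.5648 → θ = 34.39°; offset = 4.6·tan 34.39° = 3.148 m.
Total horizontal offset = 10.454 m.

10.5 m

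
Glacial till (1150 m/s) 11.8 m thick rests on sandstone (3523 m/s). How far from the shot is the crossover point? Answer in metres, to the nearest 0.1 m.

33.1 m

θ_c = arcsin(1150/3523) = 19.05°, so cos θ_c = 0.9452 and tᵢ = 2h cos θ_c/V₁ = 0.0194 s.
At crossover x/V₁ = x/V₂ + tᵢ ⇒ x = tᵢ/(1/V₁ − 1/V₂) = 0.01940/(8.6957e-04 − 2.8385e-04) = 33.12 m.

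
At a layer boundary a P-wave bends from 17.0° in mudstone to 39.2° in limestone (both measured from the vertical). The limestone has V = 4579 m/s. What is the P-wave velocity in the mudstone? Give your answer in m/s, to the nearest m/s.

2118 m/s

sin 17.0° = 0.2924; sin 39.2° = 0.6320.
V₁ = V₂·(sin θ₁/sin θ₂) = 4579·(0.2924/0.6320) = 2118.21 m/s.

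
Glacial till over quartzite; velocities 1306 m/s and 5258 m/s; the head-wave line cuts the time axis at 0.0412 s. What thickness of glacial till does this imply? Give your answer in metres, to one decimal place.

θ_c = arcsin(1306/5258) = 14.38°; cos θ_c = 0.9687.
tᵢ = 2h cos θ_c/V₁ ⇒ h = tᵢ·V₁/(2 cos θ_c) = 0.0412·1306/(2·0.9687) = 27.77 m.

27.8 m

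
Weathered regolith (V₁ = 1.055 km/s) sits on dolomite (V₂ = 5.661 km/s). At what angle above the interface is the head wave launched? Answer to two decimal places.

At critical incidence the refracted ray runs along the interface (θ₂ = 90°), so sin θ_c = V₁/V₂.
θ_c = arcsin(1.055/5.661) = arcsin 0.1864 = 10.74°.
Measured from the interface: 90° − 10.74° = 79.26°.

79.26°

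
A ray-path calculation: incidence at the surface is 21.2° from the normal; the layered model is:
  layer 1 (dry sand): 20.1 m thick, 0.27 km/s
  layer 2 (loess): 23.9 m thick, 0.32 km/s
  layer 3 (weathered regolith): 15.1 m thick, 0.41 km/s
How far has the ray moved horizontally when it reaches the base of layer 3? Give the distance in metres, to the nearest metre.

29 m

Ray parameter p = sin 21.2° / 0.27 km/s = 1.3394e+00 s/km.
Layer 1: θ = 21.20°; offset = 20.1·tan 21.20° = 7.796 m.
Layer 2: sin θ = p·0.32 = 0.4286 → θ = 25.38°; offset = 23.9·tan 25.38° = 11.337 m.
Layer 3: sin θ = p·0.41 = 0.5491 → θ = 33.31°; offset = 15.1·tan 33.31° = 9.922 m.
Summing the layer offsets gives 29.055 m.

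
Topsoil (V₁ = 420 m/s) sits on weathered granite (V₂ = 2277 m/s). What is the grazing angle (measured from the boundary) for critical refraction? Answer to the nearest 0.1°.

Critical incidence: sin θ_c = V₁/V₂ = 420/2277 = 0.1845.
θ_c = arcsin 0.1845 = 10.63°.
Measured from the interface: 90° − 10.63° = 79.37°.

79.4°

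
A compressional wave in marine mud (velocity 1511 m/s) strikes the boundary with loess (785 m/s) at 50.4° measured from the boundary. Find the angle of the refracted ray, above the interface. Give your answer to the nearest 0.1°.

70.7°

Convert to the normal: θ₁ = 90° − 50.4° = 39.6°.
sin θ₁/V₁ = sin θ₂/V₂ ⇒ sin θ₂ = 785·sin 39.6°/1511 = 785·0.6374/1511 = 0.3312.
θ₂ = arcsin 0.3312 = 19.34° from the normal.
From the interface: 90° − 19.34° = 70.66°.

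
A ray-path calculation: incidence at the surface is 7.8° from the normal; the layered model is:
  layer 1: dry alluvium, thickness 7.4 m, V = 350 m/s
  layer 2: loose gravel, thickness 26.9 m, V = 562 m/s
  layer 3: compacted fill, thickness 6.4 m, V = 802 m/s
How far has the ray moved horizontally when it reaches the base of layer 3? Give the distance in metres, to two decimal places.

9.11 m

p = sin θ₁/V₁ = sin 7.8°/350 = 3.8776e-04 s/m is conserved through the stack.
Layer 1: θ = 7.80°; offset = 7.4·tan 7.80° = 1.0137 m.
Layer 2: sin θ = p·562 = 0.2179 → θ = 12.59°; offset = 26.9·tan 12.59° = 6.0064 m.
Layer 3: sin θ = p·802 = 0.3110 → θ = 18.12°; offset = 6.4·tan 18.12° = 2.0941 m.
Total horizontal offset = 9.1142 m.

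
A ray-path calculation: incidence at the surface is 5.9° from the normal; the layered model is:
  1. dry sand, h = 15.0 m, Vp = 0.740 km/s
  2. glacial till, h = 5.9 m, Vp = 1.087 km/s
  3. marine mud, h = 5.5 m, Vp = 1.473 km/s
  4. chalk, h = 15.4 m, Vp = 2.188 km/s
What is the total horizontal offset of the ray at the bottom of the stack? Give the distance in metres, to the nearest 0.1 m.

8.5 m

Apply Snell's law at each interface; in layer i the horizontal offset is hᵢ·tan θᵢ.
Layer 1: θ = 5.90°; offset = 15.0·tan 5.90° = 1.550 m.
Layer 2: sin θ = 1.087·sin 5.9°/0.740 = 0.1510, θ = 8.68°; offset = 5.9·tan 8.68° = 0.901 m.
Layer 3: sin θ = 1.473·sin 5.9°/0.740 = 0.2046, θ = 11.81°; offset = 5.5·tan 11.81° = 1.150 m.
Layer 4: sin θ = 2.188·sin 5.9°/0.740 = 0.3039, θ = 17.69°; offset = 15.4·tan 17.69° = 4.913 m.
Σ offsets = 8.514 m.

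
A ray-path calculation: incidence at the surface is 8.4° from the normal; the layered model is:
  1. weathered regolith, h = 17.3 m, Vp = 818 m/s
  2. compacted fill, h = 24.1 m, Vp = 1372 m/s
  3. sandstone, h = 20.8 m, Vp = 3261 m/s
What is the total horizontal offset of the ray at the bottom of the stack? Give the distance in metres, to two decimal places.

23.55 m

Apply Snell's law at each interface; in layer i the horizontal offset is hᵢ·tan θᵢ.
Layer 1: θ = 8.40°; offset = 17.3·tan 8.40° = 2.5546 m.
Layer 2: sin θ = 1372·sin 8.4°/818 = 0.2450, θ = 14.18°; offset = 24.1·tan 14.18° = 6.0906 m.
Layer 3: sin θ = 3261·sin 8.4°/818 = 0.5824, θ = 35.62°; offset = 20.8·tan 35.62° = 14.9008 m.
Σ offsets = 23.5461 m.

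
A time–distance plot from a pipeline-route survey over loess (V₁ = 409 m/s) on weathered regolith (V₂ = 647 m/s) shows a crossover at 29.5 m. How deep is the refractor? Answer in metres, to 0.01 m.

h = (x_cross/2)·√((V₂−V₁)/(V₂+V₁)).
(V₂−V₁)/(V₂+V₁) = (647−409)/(647+409) = 0.2254; √ = 0.4747.
h = (29.5/2)·0.4747 = 7.00 m.

7.00 m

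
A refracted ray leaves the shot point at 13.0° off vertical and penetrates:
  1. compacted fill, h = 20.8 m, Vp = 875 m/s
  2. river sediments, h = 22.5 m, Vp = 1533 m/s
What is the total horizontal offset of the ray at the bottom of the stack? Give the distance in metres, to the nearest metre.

14 m

p = sin θ₁/V₁ = sin 13.0°/875 = 2.5709e-04 s/m is conserved through the stack.
Layer 1: θ = 13.00°; offset = 20.8·tan 13.00° = 4.802 m.
Layer 2: sin θ = p·1533 = 0.3941 → θ = 23.21°; offset = 22.5·tan 23.21° = 9.649 m.
Σ offsets = 14.451 m.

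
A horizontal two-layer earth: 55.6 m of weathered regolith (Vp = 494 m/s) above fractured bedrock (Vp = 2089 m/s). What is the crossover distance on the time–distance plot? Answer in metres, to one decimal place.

141.5 m

θ_c = arcsin(494/2089) = 13.68°, so cos θ_c = 0.9716 and tᵢ = 2h cos θ_c/V₁ = 0.2187 s.
At crossover x/V₁ = x/V₂ + tᵢ ⇒ x = tᵢ/(1/V₁ − 1/V₂) = 0.21872/(2.0243e-03 − 4.7870e-04) = 141.51 m.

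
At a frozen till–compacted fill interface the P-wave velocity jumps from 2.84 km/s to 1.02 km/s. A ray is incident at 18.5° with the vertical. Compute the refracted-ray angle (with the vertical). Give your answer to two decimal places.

6.54°

Snell's law: sin θ₂ = (V₂/V₁)·sin θ₁ = (1.02/2.84)·sin 18.5° = 0.1140.
θ₂ = sin⁻¹(0.1140) = 6.54° (from vertical).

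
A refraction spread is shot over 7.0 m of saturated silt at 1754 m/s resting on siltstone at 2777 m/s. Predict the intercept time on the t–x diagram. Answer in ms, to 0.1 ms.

6.2 ms

θ_c = arcsin(V₁/V₂) = arcsin(1754/2777) = 39.17°; cos θ_c = 0.7753.
tᵢ = 2h·cos θ_c / V₁ = 2·7.0·0.7753 / 1754 = 0.00619 s.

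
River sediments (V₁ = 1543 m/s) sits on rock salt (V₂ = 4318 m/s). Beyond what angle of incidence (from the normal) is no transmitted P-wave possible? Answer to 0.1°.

20.9°

At critical incidence the refracted ray runs along the interface (θ₂ = 90°), so sin θ_c = V₁/V₂.
θ_c = arcsin(1543/4318) = arcsin 0.3573 = 20.94°.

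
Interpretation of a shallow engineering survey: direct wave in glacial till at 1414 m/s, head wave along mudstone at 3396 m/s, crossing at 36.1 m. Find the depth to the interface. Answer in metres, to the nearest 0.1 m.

11.6 m

h = (x_cross/2)·√((V₂−V₁)/(V₂+V₁)).
(V₂−V₁)/(V₂+V₁) = (3396−1414)/(3396+1414) = 0.4121; √ = 0.6419.
h = (36.1/2)·0.6419 = 11.59 m.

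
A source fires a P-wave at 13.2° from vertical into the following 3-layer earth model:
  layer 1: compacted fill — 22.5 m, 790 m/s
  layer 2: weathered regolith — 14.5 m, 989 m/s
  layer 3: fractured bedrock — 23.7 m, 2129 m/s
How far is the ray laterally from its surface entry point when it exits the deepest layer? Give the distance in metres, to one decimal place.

28.1 m

p = sin θ₁/V₁ = sin 13.2°/790 = 2.8905e-04 s/m is conserved through the stack.
Layer 1: θ = 13.20°; offset = 22.5·tan 13.20° = 5.277 m.
Layer 2: sin θ = p·989 = 0.2859 → θ = 16.61°; offset = 14.5·tan 16.61° = 4.326 m.
Layer 3: sin θ = p·2129 = 0.6154 → θ = 37.98°; offset = 23.7·tan 37.98° = 18.503 m.
Total horizontal offset = 28.106 m.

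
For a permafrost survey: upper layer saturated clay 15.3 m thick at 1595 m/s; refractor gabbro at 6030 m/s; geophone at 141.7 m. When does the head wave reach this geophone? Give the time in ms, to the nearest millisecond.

42 ms

θ_c = arcsin(V₁/V₂) = arcsin(1595/6030) = 15.34°, cos θ_c = 0.9644.
Intercept time tᵢ = 2h cos θ_c / V₁ = 2·15.3·0.9644/1595 = 0.01850 s.
t = x/V₂ + tᵢ = 141.7/6030 + 0.01850 = 0.04200 s.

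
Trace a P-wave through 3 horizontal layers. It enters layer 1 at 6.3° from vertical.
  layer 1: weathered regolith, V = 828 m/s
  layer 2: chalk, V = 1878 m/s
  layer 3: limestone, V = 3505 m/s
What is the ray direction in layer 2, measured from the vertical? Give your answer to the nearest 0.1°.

Ray parameter p = sin 6.3° / 828 = 1.3253e-04 s/m.
sin θ_2 = p·V_2 = 1.3253e-04 × 1878 = 0.2489.
θ_2 = arcsin 0.2489 = 14.41°.

14.4°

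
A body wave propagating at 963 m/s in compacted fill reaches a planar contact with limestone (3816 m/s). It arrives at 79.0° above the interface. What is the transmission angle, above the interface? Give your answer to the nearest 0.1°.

Convert to the normal: θ₁ = 90° − 79.0° = 11.0°.
sin θ₁/V₁ = sin θ₂/V₂ ⇒ sin θ₂ = 3816·sin 11.0°/963 = 3816·0.1908/963 = 0.7561.
θ₂ = arcsin 0.7561 = 49.12° from the normal.
From the interface: 90° − 49.12° = 40.88°.

40.9°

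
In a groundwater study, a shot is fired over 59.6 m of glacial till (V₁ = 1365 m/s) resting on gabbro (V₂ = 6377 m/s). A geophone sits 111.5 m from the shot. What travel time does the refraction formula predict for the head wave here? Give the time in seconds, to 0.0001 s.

t = x/V₂ + 2h·√(V₂²−V₁²)/(V₁V₂).
√(V₂²−V₁²) = √(6377²−1365²) = 6229.2 m/s; delay term = 2·59.6·6229.2/(1365·6377) = 0.08530 s.
t = 111.5/6377 + 0.08530 = 0.10279 s.

0.1028 s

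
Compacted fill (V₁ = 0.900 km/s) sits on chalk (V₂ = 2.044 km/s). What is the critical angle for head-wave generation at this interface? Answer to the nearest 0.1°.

Critical incidence: sin θ_c = V₁/V₂ = 0.900/2.044 = 0.4403.
θ_c = arcsin 0.4403 = 26.12°.

26.1°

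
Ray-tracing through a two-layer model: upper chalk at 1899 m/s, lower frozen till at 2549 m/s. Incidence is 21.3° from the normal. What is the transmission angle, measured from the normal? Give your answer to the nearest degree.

29°

Snell's law: sin θ₂ = (V₂/V₁)·sin θ₁ = (2549/1899)·sin 21.3° = 0.4876.
θ₂ = arcsin 0.4876 = 29.18° from the normal.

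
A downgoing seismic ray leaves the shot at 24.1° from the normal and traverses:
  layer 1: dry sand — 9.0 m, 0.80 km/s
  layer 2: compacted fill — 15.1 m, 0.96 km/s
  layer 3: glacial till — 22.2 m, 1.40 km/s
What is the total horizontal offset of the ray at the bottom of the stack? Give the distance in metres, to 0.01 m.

35.19 m

p = sin θ₁/V₁ = sin 24.1°/0.80 = 5.1041e-01 s/km is conserved through the stack.
Layer 1: θ = 24.10°; offset = 9.0·tan 24.10° = 4.0259 m.
Layer 2: sin θ = p·0.96 = 0.4900 → θ = 29.34°; offset = 15.1·tan 29.34° = 8.4877 m.
Layer 3: sin θ = p·1.40 = 0.7146 → θ = 45.61°; offset = 22.2·tan 45.61° = 22.6767 m.
Summing the layer offsets gives 35.1904 m.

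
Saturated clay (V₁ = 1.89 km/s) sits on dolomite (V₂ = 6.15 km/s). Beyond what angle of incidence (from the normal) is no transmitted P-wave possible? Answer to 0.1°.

Critical incidence: sin θ_c = V₁/V₂ = 1.89/6.15 = 0.3073.
θ_c = arcsin 0.3073 = 17.90°.

17.9°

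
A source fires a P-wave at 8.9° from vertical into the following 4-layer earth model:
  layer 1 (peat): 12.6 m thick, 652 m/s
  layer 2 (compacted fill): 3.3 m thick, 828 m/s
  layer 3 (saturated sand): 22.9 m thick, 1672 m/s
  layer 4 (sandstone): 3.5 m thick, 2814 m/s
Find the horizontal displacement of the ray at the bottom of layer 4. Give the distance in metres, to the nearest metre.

16 m

p = sin θ₁/V₁ = sin 8.9°/652 = 2.3729e-04 s/m is conserved through the stack.
Layer 1: θ = 8.90°; offset = 12.6·tan 8.90° = 1.973 m.
Layer 2: sin θ = p·828 = 0.1965 → θ = 11.33°; offset = 3.3·tan 11.33° = 0.661 m.
Layer 3: sin θ = p·1672 = 0.3967 → θ = 23.37°; offset = 22.9·tan 23.37° = 9.898 m.
Layer 4: sin θ = p·2814 = 0.6677 → θ = 41.89°; offset = 3.5·tan 41.89° = 3.139 m.
Total horizontal offset = 15.671 m.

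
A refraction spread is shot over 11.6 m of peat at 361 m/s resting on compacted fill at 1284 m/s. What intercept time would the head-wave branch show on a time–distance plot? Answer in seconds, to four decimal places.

θ_c = arcsin(V₁/V₂) = arcsin(361/1284) = 16.33°; cos θ_c = 0.9597.
tᵢ = 2h·cos θ_c / V₁ = 2·11.6·0.9597 / 361 = 0.06167 s.

0.0617 s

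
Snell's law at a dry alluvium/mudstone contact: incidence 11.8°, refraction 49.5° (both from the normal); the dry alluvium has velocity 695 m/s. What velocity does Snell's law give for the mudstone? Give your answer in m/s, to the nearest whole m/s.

sin 11.8° = 0.2045; sin 49.5° = 0.7604.
V₂ = V₁·(sin θ₂/sin θ₁) = 695·(0.7604/0.2045) = 2584.31 m/s.

2584 m/s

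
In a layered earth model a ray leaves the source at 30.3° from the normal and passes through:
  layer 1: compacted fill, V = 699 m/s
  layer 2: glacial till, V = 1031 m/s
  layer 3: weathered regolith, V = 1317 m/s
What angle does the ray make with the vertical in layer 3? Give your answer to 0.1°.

Ray parameter p = sin 30.3° / 699 = 7.2178e-04 s/m.
sin θ_3 = p·V_3 = 7.2178e-04 × 1317 = 0.9506.
θ_3 = 71.91° from the vertical.

71.9°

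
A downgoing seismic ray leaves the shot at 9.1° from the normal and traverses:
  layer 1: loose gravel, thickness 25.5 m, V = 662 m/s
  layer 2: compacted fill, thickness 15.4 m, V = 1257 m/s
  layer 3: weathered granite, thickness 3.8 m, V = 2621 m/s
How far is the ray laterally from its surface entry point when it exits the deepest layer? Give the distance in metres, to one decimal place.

12.0 m

p = sin θ₁/V₁ = sin 9.1°/662 = 2.3891e-04 s/m is conserved through the stack.
Layer 1: θ = 9.10°; offset = 25.5·tan 9.10° = 4.084 m.
Layer 2: sin θ = p·1257 = 0.3003 → θ = 17.48°; offset = 15.4·tan 17.48° = 4.849 m.
Layer 3: sin θ = p·2621 = 0.6262 → θ = 38.77°; offset = 3.8·tan 38.77° = 3.052 m.
Summing the layer offsets gives 11.985 m.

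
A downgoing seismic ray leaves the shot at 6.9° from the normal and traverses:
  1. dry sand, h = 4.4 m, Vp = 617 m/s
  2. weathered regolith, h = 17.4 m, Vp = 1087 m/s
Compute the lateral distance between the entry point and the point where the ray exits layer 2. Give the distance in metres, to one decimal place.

4.3 m

Ray parameter p = sin 6.9° / 617 m/s = 1.9471e-04 s/m.
Layer 1: θ = 6.90°; offset = 4.4·tan 6.90° = 0.532 m.
Layer 2: sin θ = p·1087 = 0.2117 → θ = 12.22°; offset = 17.4·tan 12.22° = 3.768 m.
Summing the layer offsets gives 4.301 m.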